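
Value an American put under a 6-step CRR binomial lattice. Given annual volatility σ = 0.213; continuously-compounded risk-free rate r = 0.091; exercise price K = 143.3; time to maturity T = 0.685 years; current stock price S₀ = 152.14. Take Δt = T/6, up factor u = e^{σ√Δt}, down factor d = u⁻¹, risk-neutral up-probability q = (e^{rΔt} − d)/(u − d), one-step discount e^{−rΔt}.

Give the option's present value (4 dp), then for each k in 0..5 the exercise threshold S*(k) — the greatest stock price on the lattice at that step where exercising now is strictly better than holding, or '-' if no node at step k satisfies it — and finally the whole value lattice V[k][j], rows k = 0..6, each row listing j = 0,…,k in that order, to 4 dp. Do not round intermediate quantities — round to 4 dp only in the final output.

params: Δt=0.11417 u=1.07462 d=0.93056 q=0.55451 e^(-rΔt)=0.98966
t_6 payoffs: 44.5113 29.2174 11.5558 0.0000 0.0000 0.0000 0.0000
t_5: node(5,0) S=106.1606 payoff=37.1394 vs cont=35.6583 → 37.1394 [stop]  node(5,1) S=122.5957 payoff=20.7043 vs cont=19.2232 → 20.7043 [stop]  node(5,2) S=141.5753 payoff=1.7247 vs cont=5.0948 → 5.0948 [wait]  node(5,3) S=163.4931 payoff=0.0000 vs cont=0.0000 → 0.0000 [wait]  node(5,4) S=188.8041 payoff=0.0000 vs cont=0.0000 → 0.0000 [wait]  node(5,5) S=218.0336 payoff=0.0000 vs cont=0.0000 → 0.0000 [wait]  ⇒ S*(5)=122.5957
t_4: node(4,0) S=114.0826 payoff=29.2174 vs cont=27.7364 → 29.2174 [stop]  node(4,1) S=131.7442 payoff=11.5558 vs cont=11.9242 → 11.9242 [wait]  node(4,2) S=152.1400 payoff=0.0000 vs cont=2.2463 → 2.2463 [wait]  node(4,3) S=175.6934 payoff=0.0000 vs cont=0.0000 → 0.0000 [wait]  node(4,4) S=202.8932 payoff=0.0000 vs cont=0.0000 → 0.0000 [wait]  ⇒ S*(4)=114.0826
t_3: node(3,0) S=122.5957 payoff=20.7043 vs cont=19.4254 → 20.7043 [stop]  node(3,1) S=141.5753 payoff=1.7247 vs cont=6.4899 → 6.4899 [wait]  node(3,2) S=163.4931 payoff=0.0000 vs cont=0.9904 → 0.9904 [wait]  node(3,3) S=188.8041 payoff=0.0000 vs cont=0.0000 → 0.0000 [wait]  ⇒ S*(3)=122.5957
t_2: node(2,0) S=131.7442 payoff=11.5558 vs cont=12.6898 → 12.6898 [wait]  node(2,1) S=152.1400 payoff=0.0000 vs cont=3.4048 → 3.4048 [wait]  node(2,2) S=175.6934 payoff=0.0000 vs cont=0.4366 → 0.4366 [wait]  ⇒ S*(2)=-
t_1: node(1,0) S=141.5753 payoff=1.7247 vs cont=7.4633 → 7.4633 [wait]  node(1,1) S=163.4931 payoff=0.0000 vs cont=1.7408 → 1.7408 [wait]  ⇒ S*(1)=-
t_0: node(0,0) S=152.1400 payoff=0.0000 vs cont=4.2458 → 4.2458 [wait]  ⇒ S*(0)=-

price = 4.2458
boundary = - - - 122.5957 114.0826 122.5957
tree:
4.2458
7.4633 1.7408
12.6898 3.4048 0.4366
20.7043 6.4899 0.9904 0.0000
29.2174 11.9242 2.2463 0.0000 0.0000
37.1394 20.7043 5.0948 0.0000 0.0000 0.0000
44.5113 29.2174 11.5558 0.0000 0.0000 0.0000 0.0000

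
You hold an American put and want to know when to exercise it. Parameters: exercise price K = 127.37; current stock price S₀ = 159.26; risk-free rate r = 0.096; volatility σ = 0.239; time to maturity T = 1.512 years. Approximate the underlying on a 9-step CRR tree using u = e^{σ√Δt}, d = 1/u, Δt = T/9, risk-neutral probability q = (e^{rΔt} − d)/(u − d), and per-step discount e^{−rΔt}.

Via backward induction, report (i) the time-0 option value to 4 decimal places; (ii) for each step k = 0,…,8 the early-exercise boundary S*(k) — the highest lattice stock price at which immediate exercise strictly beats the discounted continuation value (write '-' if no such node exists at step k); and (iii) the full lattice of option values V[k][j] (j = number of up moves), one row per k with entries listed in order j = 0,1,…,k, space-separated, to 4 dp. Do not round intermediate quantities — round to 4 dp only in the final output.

price = 2.4025
boundary = - - - - 107.6295 97.5860 107.6295 97.5860 107.6295
tree:
2.4025
4.2348 1.0233
7.2877 1.9436 0.3252
12.1941 3.6196 0.6747 0.0583
19.7405 6.5809 1.3829 0.1342 0.0000
29.7840 11.6142 2.7917 0.3089 0.0000 0.0000
38.8903 19.7405 5.5254 0.7109 0.0000 0.0000 0.0000
47.1468 29.7840 10.6468 1.6359 0.0000 0.0000 0.0000 0.0000
54.6329 38.8903 19.7405 3.7647 0.0000 0.0000 0.0000 0.0000 0.0000
61.4204 47.1468 29.7840 8.6633 0.0000 0.0000 0.0000 0.0000 0.0000 0.0000

Δt=0.16800  u=1.10292  d=0.90668  q=0.55838  discount=0.98400
step 9 (expiry): payoffs max(K−S,0) = 61.4204 47.1468 29.7840 8.6633 0.0000 0.0000 0.0000 0.0000 0.0000 0.0000
step 8: (k=8,j=0): S=72.7371, (K−S)⁺=54.6329, hold=52.5952 ⇒ V=54.6329 exercise | (k=8,j=1): S=88.4797, (K−S)⁺=38.8903, hold=36.8526 ⇒ V=38.8903 exercise | (k=8,j=2): S=107.6295, (K−S)⁺=19.7405, hold=17.7028 ⇒ V=19.7405 exercise | (k=8,j=3): S=130.9239, (K−S)⁺=0.0000, hold=3.7647 ⇒ V=3.7647 continue | (k=8,j=4): S=159.2600, (K−S)⁺=0.0000, hold=0.0000 ⇒ V=0.0000 continue | (k=8,j=5): S=193.7289, (K−S)⁺=0.0000, hold=0.0000 ⇒ V=0.0000 continue | (k=8,j=6): S=235.6580, (K−S)⁺=0.0000, hold=0.0000 ⇒ V=0.0000 continue | (k=8,j=7): S=286.6618, (K−S)⁺=0.0000, hold=0.0000 ⇒ V=0.0000 continue | (k=8,j=8): S=348.7045, (K−S)⁺=0.0000, hold=0.0000 ⇒ V=0.0000 continue  boundary S*=107.6295
step 7: (k=7,j=0): S=80.2232, (K−S)⁺=47.1468, hold=45.1091 ⇒ V=47.1468 exercise | (k=7,j=1): S=97.5860, (K−S)⁺=29.7840, hold=27.7463 ⇒ V=29.7840 exercise | (k=7,j=2): S=118.7067, (K−S)⁺=8.6633, hold=10.6468 ⇒ V=10.6468 continue | (k=7,j=3): S=144.3986, (K−S)⁺=0.0000, hold=1.6359 ⇒ V=1.6359 continue | (k=7,j=4): S=175.6510, (K−S)⁺=0.0000, hold=0.0000 ⇒ V=0.0000 continue | (k=7,j=5): S=213.6674, (K−S)⁺=0.0000, hold=0.0000 ⇒ V=0.0000 continue | (k=7,j=6): S=259.9118, (K−S)⁺=0.0000, hold=0.0000 ⇒ V=0.0000 continue | (k=7,j=7): S=316.1649, (K−S)⁺=0.0000, hold=0.0000 ⇒ V=0.0000 continue  boundary S*=97.5860
step 6: (k=6,j=0): S=88.4797, (K−S)⁺=38.8903, hold=36.8526 ⇒ V=38.8903 exercise | (k=6,j=1): S=107.6295, (K−S)⁺=19.7405, hold=18.7926 ⇒ V=19.7405 exercise | (k=6,j=2): S=130.9239, (K−S)⁺=0.0000, hold=5.5254 ⇒ V=5.5254 continue | (k=6,j=3): S=159.2600, (K−S)⁺=0.0000, hold=0.7109 ⇒ V=0.7109 continue | (k=6,j=4): S=193.7289, (K−S)⁺=0.0000, hold=0.0000 ⇒ V=0.0000 continue | (k=6,j=5): S=235.6580, (K−S)⁺=0.0000, hold=0.0000 ⇒ V=0.0000 continue | (k=6,j=6): S=286.6618, (K−S)⁺=0.0000, hold=0.0000 ⇒ V=0.0000 continue  boundary S*=107.6295
step 5: (k=5,j=0): S=97.5860, (K−S)⁺=29.7840, hold=27.7463 ⇒ V=29.7840 exercise | (k=5,j=1): S=118.7067, (K−S)⁺=8.6633, hold=11.6142 ⇒ V=11.6142 continue | (k=5,j=2): S=144.3986, (K−S)⁺=0.0000, hold=2.7917 ⇒ V=2.7917 continue | (k=5,j=3): S=175.6510, (K−S)⁺=0.0000, hold=0.3089 ⇒ V=0.3089 continue | (k=5,j=4): S=213.6674, (K−S)⁺=0.0000, hold=0.0000 ⇒ V=0.0000 continue | (k=5,j=5): S=259.9118, (K−S)⁺=0.0000, hold=0.0000 ⇒ V=0.0000 continue  boundary S*=97.5860
step 4: (k=4,j=0): S=107.6295, (K−S)⁺=19.7405, hold=19.3241 ⇒ V=19.7405 exercise | (k=4,j=1): S=130.9239, (K−S)⁺=0.0000, hold=6.5809 ⇒ V=6.5809 continue | (k=4,j=2): S=159.2600, (K−S)⁺=0.0000, hold=1.3829 ⇒ V=1.3829 continue | (k=4,j=3): S=193.7289, (K−S)⁺=0.0000, hold=0.1342 ⇒ V=0.1342 continue | (k=4,j=4): S=235.6580, (K−S)⁺=0.0000, hold=0.0000 ⇒ V=0.0000 continue  boundary S*=107.6295
step 3: (k=3,j=0): S=118.7067, (K−S)⁺=8.6633, hold=12.1941 ⇒ V=12.1941 continue | (k=3,j=1): S=144.3986, (K−S)⁺=0.0000, hold=3.6196 ⇒ V=3.6196 continue | (k=3,j=2): S=175.6510, (K−S)⁺=0.0000, hold=0.6747 ⇒ V=0.6747 continue | (k=3,j=3): S=213.6674, (K−S)⁺=0.0000, hold=0.0583 ⇒ V=0.0583 continue  boundary S*=-
step 2: (k=2,j=0): S=130.9239, (K−S)⁺=0.0000, hold=7.2877 ⇒ V=7.2877 continue | (k=2,j=1): S=159.2600, (K−S)⁺=0.0000, hold=1.9436 ⇒ V=1.9436 continue | (k=2,j=2): S=193.7289, (K−S)⁺=0.0000, hold=0.3252 ⇒ V=0.3252 continue  boundary S*=-
step 1: (k=1,j=0): S=144.3986, (K−S)⁺=0.0000, hold=4.2348 ⇒ V=4.2348 continue | (k=1,j=1): S=175.6510, (K−S)⁺=0.0000, hold=1.0233 ⇒ V=1.0233 continue  boundary S*=-
step 0: (k=0,j=0): S=159.2600, (K−S)⁺=0.0000, hold=2.4025 ⇒ V=2.4025 continue  boundary S*=-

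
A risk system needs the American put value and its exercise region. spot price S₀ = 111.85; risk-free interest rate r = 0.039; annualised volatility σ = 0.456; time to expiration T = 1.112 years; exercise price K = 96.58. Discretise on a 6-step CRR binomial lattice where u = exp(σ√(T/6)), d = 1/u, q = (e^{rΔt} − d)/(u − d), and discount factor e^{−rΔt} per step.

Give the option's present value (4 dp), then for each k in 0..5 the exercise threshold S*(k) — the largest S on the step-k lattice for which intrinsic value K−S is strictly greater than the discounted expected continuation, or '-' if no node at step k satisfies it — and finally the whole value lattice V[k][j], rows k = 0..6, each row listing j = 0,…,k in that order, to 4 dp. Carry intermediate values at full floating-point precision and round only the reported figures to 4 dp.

Δt=0.18533  u=1.21690  d=0.82176  q=0.46944  discount=0.99280
step 6 (expiry): payoffs max(K−S,0) = 62.1372 45.5752 21.0493 0.0000 0.0000 0.0000 0.0000
step 5: (k=5,j=0): S=41.9136, (K−S)⁺=54.6664, hold=53.9708 ⇒ V=54.6664 exercise | (k=5,j=1): S=62.0680, (K−S)⁺=34.5120, hold=33.8165 ⇒ V=34.5120 exercise | (k=5,j=2): S=91.9136, (K−S)⁺=4.6664, hold=11.0875 ⇒ V=11.0875 continue | (k=5,j=3): S=136.1107, (K−S)⁺=0.0000, hold=0.0000 ⇒ V=0.0000 continue | (k=5,j=4): S=201.5601, (K−S)⁺=0.0000, hold=0.0000 ⇒ V=0.0000 continue | (k=5,j=5): S=298.4812, (K−S)⁺=0.0000, hold=0.0000 ⇒ V=0.0000 continue  boundary S*=62.0680
step 4: (k=4,j=0): S=51.0048, (K−S)⁺=45.5752, hold=44.8796 ⇒ V=45.5752 exercise | (k=4,j=1): S=75.5307, (K−S)⁺=21.0493, hold=23.3463 ⇒ V=23.3463 continue | (k=4,j=2): S=111.8500, (K−S)⁺=0.0000, hold=5.8403 ⇒ V=5.8403 continue | (k=4,j=3): S=165.6336, (K−S)⁺=0.0000, hold=0.0000 ⇒ V=0.0000 continue | (k=4,j=4): S=245.2792, (K−S)⁺=0.0000, hold=0.0000 ⇒ V=0.0000 continue  boundary S*=51.0048
step 3: (k=3,j=0): S=62.0680, (K−S)⁺=34.5120, hold=34.8870 ⇒ V=34.8870 continue | (k=3,j=1): S=91.9136, (K−S)⁺=4.6664, hold=15.0194 ⇒ V=15.0194 continue | (k=3,j=2): S=136.1107, (K−S)⁺=0.0000, hold=3.0763 ⇒ V=3.0763 continue | (k=3,j=3): S=201.5601, (K−S)⁺=0.0000, hold=0.0000 ⇒ V=0.0000 continue  boundary S*=-
step 2: (k=2,j=0): S=75.5307, (K−S)⁺=21.0493, hold=25.3763 ⇒ V=25.3763 continue | (k=2,j=1): S=111.8500, (K−S)⁺=0.0000, hold=9.3450 ⇒ V=9.3450 continue | (k=2,j=2): S=165.6336, (K−S)⁺=0.0000, hold=1.6204 ⇒ V=1.6204 continue  boundary S*=-
step 1: (k=1,j=0): S=91.9136, (K−S)⁺=4.6664, hold=17.7221 ⇒ V=17.7221 continue | (k=1,j=1): S=136.1107, (K−S)⁺=0.0000, hold=5.6776 ⇒ V=5.6776 continue  boundary S*=-
step 0: (k=0,j=0): S=111.8500, (K−S)⁺=0.0000, hold=11.9810 ⇒ V=11.9810 continue  boundary S*=-

price = 11.9810
boundary = - - - - 51.0048 62.0680
tree:
11.9810
17.7221 5.6776
25.3763 9.3450 1.6204
34.8870 15.0194 3.0763 0.0000
45.5752 23.3463 5.8403 0.0000 0.0000
54.6664 34.5120 11.0875 0.0000 0.0000 0.0000
62.1372 45.5752 21.0493 0.0000 0.0000 0.0000 0.0000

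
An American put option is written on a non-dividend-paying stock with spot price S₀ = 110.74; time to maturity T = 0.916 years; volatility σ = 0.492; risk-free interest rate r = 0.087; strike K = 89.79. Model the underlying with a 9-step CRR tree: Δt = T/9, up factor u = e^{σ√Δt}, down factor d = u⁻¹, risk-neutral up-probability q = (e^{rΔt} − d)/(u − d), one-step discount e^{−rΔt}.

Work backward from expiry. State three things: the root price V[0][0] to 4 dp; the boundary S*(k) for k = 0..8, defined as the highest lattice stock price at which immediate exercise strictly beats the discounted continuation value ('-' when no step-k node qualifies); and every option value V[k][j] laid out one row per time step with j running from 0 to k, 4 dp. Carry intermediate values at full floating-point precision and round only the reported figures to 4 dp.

price = 7.6109
boundary = - - - - 59.1065 50.5206 59.1065 69.1517 59.1065
tree:
7.6109
11.2800 3.9160
16.2750 6.2665 1.5315
22.7578 9.7981 2.6908 0.3482
30.6835 14.8913 4.6551 0.6876 0.0000
39.2694 21.8497 7.8923 1.3576 0.0000 0.0000
46.6082 30.6835 13.0180 2.6808 0.0000 0.0000 0.0000
52.8809 39.2694 20.6383 5.2933 0.0000 0.0000 0.0000 0.0000
58.2424 46.6082 30.6835 10.4521 0.0000 0.0000 0.0000 0.0000 0.0000
62.8251 52.8809 39.2694 20.6383 0.0000 0.0000 0.0000 0.0000 0.0000 0.0000

Δt=0.10178  u=1.16995  d=0.85474  q=0.48906  discount=0.99118
step 9 (expiry): payoffs max(K−S,0) = 62.8251 52.8809 39.2694 20.6383 0.0000 0.0000 0.0000 0.0000 0.0000 0.0000
step 8: (k=8,j=0): S=31.5476, (K−S)⁺=58.2424, hold=57.4508 ⇒ V=58.2424 exercise | (k=8,j=1): S=43.1818, (K−S)⁺=46.6082, hold=45.8166 ⇒ V=46.6082 exercise | (k=8,j=2): S=59.1065, (K−S)⁺=30.6835, hold=29.8919 ⇒ V=30.6835 exercise | (k=8,j=3): S=80.9040, (K−S)⁺=8.8860, hold=10.4521 ⇒ V=10.4521 continue | (k=8,j=4): S=110.7400, (K−S)⁺=0.0000, hold=0.0000 ⇒ V=0.0000 continue | (k=8,j=5): S=151.5790, (K−S)⁺=0.0000, hold=0.0000 ⇒ V=0.0000 continue | (k=8,j=6): S=207.4787, (K−S)⁺=0.0000, hold=0.0000 ⇒ V=0.0000 continue | (k=8,j=7): S=283.9933, (K−S)⁺=0.0000, hold=0.0000 ⇒ V=0.0000 continue | (k=8,j=8): S=388.7252, (K−S)⁺=0.0000, hold=0.0000 ⇒ V=0.0000 continue  boundary S*=59.1065
step 7: (k=7,j=0): S=36.9091, (K−S)⁺=52.8809, hold=52.0893 ⇒ V=52.8809 exercise | (k=7,j=1): S=50.5206, (K−S)⁺=39.2694, hold=38.4779 ⇒ V=39.2694 exercise | (k=7,j=2): S=69.1517, (K−S)⁺=20.6383, hold=20.6059 ⇒ V=20.6383 exercise | (k=7,j=3): S=94.6536, (K−S)⁺=0.0000, hold=5.2933 ⇒ V=5.2933 continue | (k=7,j=4): S=129.5603, (K−S)⁺=0.0000, hold=0.0000 ⇒ V=0.0000 continue | (k=7,j=5): S=177.3398, (K−S)⁺=0.0000, hold=0.0000 ⇒ V=0.0000 continue | (k=7,j=6): S=242.7397, (K−S)⁺=0.0000, hold=0.0000 ⇒ V=0.0000 continue | (k=7,j=7): S=332.2580, (K−S)⁺=0.0000, hold=0.0000 ⇒ V=0.0000 continue  boundary S*=69.1517
step 6: (k=6,j=0): S=43.1818, (K−S)⁺=46.6082, hold=45.8166 ⇒ V=46.6082 exercise | (k=6,j=1): S=59.1065, (K−S)⁺=30.6835, hold=29.8919 ⇒ V=30.6835 exercise | (k=6,j=2): S=80.9040, (K−S)⁺=8.8860, hold=13.0180 ⇒ V=13.0180 continue | (k=6,j=3): S=110.7400, (K−S)⁺=0.0000, hold=2.6808 ⇒ V=2.6808 continue | (k=6,j=4): S=151.5790, (K−S)⁺=0.0000, hold=0.0000 ⇒ V=0.0000 continue | (k=6,j=5): S=207.4787, (K−S)⁺=0.0000, hold=0.0000 ⇒ V=0.0000 continue | (k=6,j=6): S=283.9933, (K−S)⁺=0.0000, hold=0.0000 ⇒ V=0.0000 continue  boundary S*=59.1065
step 5: (k=5,j=0): S=50.5206, (K−S)⁺=39.2694, hold=38.4779 ⇒ V=39.2694 exercise | (k=5,j=1): S=69.1517, (K−S)⁺=20.6383, hold=21.8497 ⇒ V=21.8497 continue | (k=5,j=2): S=94.6536, (K−S)⁺=0.0000, hold=7.8923 ⇒ V=7.8923 continue | (k=5,j=3): S=129.5603, (K−S)⁺=0.0000, hold=1.3576 ⇒ V=1.3576 continue | (k=5,j=4): S=177.3398, (K−S)⁺=0.0000, hold=0.0000 ⇒ V=0.0000 continue | (k=5,j=5): S=242.7397, (K−S)⁺=0.0000, hold=0.0000 ⇒ V=0.0000 continue  boundary S*=50.5206
step 4: (k=4,j=0): S=59.1065, (K−S)⁺=30.6835, hold=30.4791 ⇒ V=30.6835 exercise | (k=4,j=1): S=80.9040, (K−S)⁺=8.8860, hold=14.8913 ⇒ V=14.8913 continue | (k=4,j=2): S=110.7400, (K−S)⁺=0.0000, hold=4.6551 ⇒ V=4.6551 continue | (k=4,j=3): S=151.5790, (K−S)⁺=0.0000, hold=0.6876 ⇒ V=0.6876 continue | (k=4,j=4): S=207.4787, (K−S)⁺=0.0000, hold=0.0000 ⇒ V=0.0000 continue  boundary S*=59.1065
step 3: (k=3,j=0): S=69.1517, (K−S)⁺=20.6383, hold=22.7578 ⇒ V=22.7578 continue | (k=3,j=1): S=94.6536, (K−S)⁺=0.0000, hold=9.7981 ⇒ V=9.7981 continue | (k=3,j=2): S=129.5603, (K−S)⁺=0.0000, hold=2.6908 ⇒ V=2.6908 continue | (k=3,j=3): S=177.3398, (K−S)⁺=0.0000, hold=0.3482 ⇒ V=0.3482 continue  boundary S*=-
step 2: (k=2,j=0): S=80.9040, (K−S)⁺=8.8860, hold=16.2750 ⇒ V=16.2750 continue | (k=2,j=1): S=110.7400, (K−S)⁺=0.0000, hold=6.2665 ⇒ V=6.2665 continue | (k=2,j=2): S=151.5790, (K−S)⁺=0.0000, hold=1.5315 ⇒ V=1.5315 continue  boundary S*=-
step 1: (k=1,j=0): S=94.6536, (K−S)⁺=0.0000, hold=11.2800 ⇒ V=11.2800 continue | (k=1,j=1): S=129.5603, (K−S)⁺=0.0000, hold=3.9160 ⇒ V=3.9160 continue  boundary S*=-
step 0: (k=0,j=0): S=110.7400, (K−S)⁺=0.0000, hold=7.6109 ⇒ V=7.6109 continue  boundary S*=-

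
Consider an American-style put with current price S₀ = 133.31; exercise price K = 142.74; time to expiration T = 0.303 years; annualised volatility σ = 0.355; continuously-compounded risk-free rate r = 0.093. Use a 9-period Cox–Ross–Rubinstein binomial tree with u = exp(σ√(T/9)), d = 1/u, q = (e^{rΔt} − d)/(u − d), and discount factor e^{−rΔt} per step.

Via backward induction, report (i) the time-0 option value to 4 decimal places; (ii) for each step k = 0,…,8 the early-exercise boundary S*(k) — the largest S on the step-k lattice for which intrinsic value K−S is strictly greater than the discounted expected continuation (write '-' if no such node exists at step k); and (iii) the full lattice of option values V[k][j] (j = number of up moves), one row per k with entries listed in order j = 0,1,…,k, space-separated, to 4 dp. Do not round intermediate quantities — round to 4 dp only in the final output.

price = 14.1187
boundary = - - - 109.6470 117.0268 109.6470 117.0268 124.9033 133.3100
tree:
14.1187
19.3939 9.0923
25.7870 13.3163 5.0538
33.0930 18.8640 8.0208 2.2088
40.0075 25.7132 12.3412 3.8822 0.6004
46.4859 33.0930 18.2621 6.6778 1.1962 0.0265
52.5558 40.0075 25.7132 11.1519 2.3820 0.0541 0.0000
58.2429 46.4859 33.0930 17.8367 4.7408 0.1102 0.0000 0.0000
63.5713 52.5558 40.0075 25.7132 9.4300 0.2245 0.0000 0.0000 0.0000
68.5638 58.2429 46.4859 33.0930 17.8367 0.4575 0.0000 0.0000 0.0000 0.0000

params: Δt=0.03367 u=1.06731 d=0.93694 q=0.50778 e^(-rΔt)=0.99687
t_9 payoffs: 68.5638 58.2429 46.4859 33.0930 17.8367 0.4575 0.0000 0.0000 0.0000 0.0000
t_8: node(8,0) S=79.1687 payoff=63.5713 vs cont=63.1251 → 63.5713 [stop]  node(8,1) S=90.1842 payoff=52.5558 vs cont=52.1095 → 52.5558 [stop]  node(8,2) S=102.7325 payoff=40.0075 vs cont=39.5612 → 40.0075 [stop]  node(8,3) S=117.0268 payoff=25.7132 vs cont=25.2670 → 25.7132 [stop]  node(8,4) S=133.3100 payoff=9.4300 vs cont=8.9838 → 9.4300 [stop]  node(8,5) S=151.8588 payoff=0.0000 vs cont=0.2245 → 0.2245 [wait]  node(8,6) S=172.9886 payoff=0.0000 vs cont=0.0000 → 0.0000 [wait]  node(8,7) S=197.0583 payoff=0.0000 vs cont=0.0000 → 0.0000 [wait]  node(8,8) S=224.4772 payoff=0.0000 vs cont=0.0000 → 0.0000 [wait]  ⇒ S*(8)=133.3100
t_7: node(7,0) S=84.4971 payoff=58.2429 vs cont=57.7967 → 58.2429 [stop]  node(7,1) S=96.2541 payoff=46.4859 vs cont=46.0397 → 46.4859 [stop]  node(7,2) S=109.6470 payoff=33.0930 vs cont=32.6468 → 33.0930 [stop]  node(7,3) S=124.9033 payoff=17.8367 vs cont=17.3904 → 17.8367 [stop]  node(7,4) S=142.2825 payoff=0.4575 vs cont=4.7408 → 4.7408 [wait]  node(7,5) S=162.0798 payoff=0.0000 vs cont=0.1102 → 0.1102 [wait]  node(7,6) S=184.6316 payoff=0.0000 vs cont=0.0000 → 0.0000 [wait]  node(7,7) S=210.3214 payoff=0.0000 vs cont=0.0000 → 0.0000 [wait]  ⇒ S*(7)=124.9033
t_6: node(6,0) S=90.1842 payoff=52.5558 vs cont=52.1095 → 52.5558 [stop]  node(6,1) S=102.7325 payoff=40.0075 vs cont=39.5612 → 40.0075 [stop]  node(6,2) S=117.0268 payoff=25.7132 vs cont=25.2670 → 25.7132 [stop]  node(6,3) S=133.3100 payoff=9.4300 vs cont=11.1519 → 11.1519 [wait]  node(6,4) S=151.8588 payoff=0.0000 vs cont=2.3820 → 2.3820 [wait]  node(6,5) S=172.9886 payoff=0.0000 vs cont=0.0541 → 0.0541 [wait]  node(6,6) S=197.0583 payoff=0.0000 vs cont=0.0000 → 0.0000 [wait]  ⇒ S*(6)=117.0268
t_5: node(5,0) S=96.2541 payoff=46.4859 vs cont=46.0397 → 46.4859 [stop]  node(5,1) S=109.6470 payoff=33.0930 vs cont=32.6468 → 33.0930 [stop]  node(5,2) S=124.9033 payoff=17.8367 vs cont=18.2621 → 18.2621 [wait]  node(5,3) S=142.2825 payoff=0.4575 vs cont=6.6778 → 6.6778 [wait]  node(5,4) S=162.0798 payoff=0.0000 vs cont=1.1962 → 1.1962 [wait]  node(5,5) S=184.6316 payoff=0.0000 vs cont=0.0265 → 0.0265 [wait]  ⇒ S*(5)=109.6470
t_4: node(4,0) S=102.7325 payoff=40.0075 vs cont=39.5612 → 40.0075 [stop]  node(4,1) S=117.0268 payoff=25.7132 vs cont=25.4823 → 25.7132 [stop]  node(4,2) S=133.3100 payoff=9.4300 vs cont=12.3412 → 12.3412 [wait]  node(4,3) S=151.8588 payoff=0.0000 vs cont=3.8822 → 3.8822 [wait]  node(4,4) S=172.9886 payoff=0.0000 vs cont=0.6004 → 0.6004 [wait]  ⇒ S*(4)=117.0268
t_3: node(3,0) S=109.6470 payoff=33.0930 vs cont=32.6468 → 33.0930 [stop]  node(3,1) S=124.9033 payoff=17.8367 vs cont=18.8640 → 18.8640 [wait]  node(3,2) S=142.2825 payoff=0.4575 vs cont=8.0208 → 8.0208 [wait]  node(3,3) S=162.0798 payoff=0.0000 vs cont=2.2088 → 2.2088 [wait]  ⇒ S*(3)=109.6470
t_2: node(2,0) S=117.0268 payoff=25.7132 vs cont=25.7870 → 25.7870 [wait]  node(2,1) S=133.3100 payoff=9.4300 vs cont=13.3163 → 13.3163 [wait]  node(2,2) S=151.8588 payoff=0.0000 vs cont=5.0538 → 5.0538 [wait]  ⇒ S*(2)=-
t_1: node(1,0) S=124.9033 payoff=17.8367 vs cont=19.3939 → 19.3939 [wait]  node(1,1) S=142.2825 payoff=0.4575 vs cont=9.0923 → 9.0923 [wait]  ⇒ S*(1)=-
t_0: node(0,0) S=133.3100 payoff=9.4300 vs cont=14.1187 → 14.1187 [wait]  ⇒ S*(0)=-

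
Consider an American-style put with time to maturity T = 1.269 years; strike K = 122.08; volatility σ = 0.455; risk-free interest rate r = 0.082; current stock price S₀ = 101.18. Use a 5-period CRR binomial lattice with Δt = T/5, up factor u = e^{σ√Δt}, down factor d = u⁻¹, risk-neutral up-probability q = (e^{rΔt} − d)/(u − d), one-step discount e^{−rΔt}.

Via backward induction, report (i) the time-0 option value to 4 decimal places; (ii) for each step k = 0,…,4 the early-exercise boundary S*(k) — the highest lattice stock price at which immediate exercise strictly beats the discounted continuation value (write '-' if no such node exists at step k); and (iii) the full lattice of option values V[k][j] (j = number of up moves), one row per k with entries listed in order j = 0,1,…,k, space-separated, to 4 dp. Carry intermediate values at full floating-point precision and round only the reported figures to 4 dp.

Δt=0.25380  u=1.25762  d=0.79515  q=0.48842  discount=0.97940
step 5 (expiry): payoffs max(K−S,0) = 89.9179 71.2120 41.6266 0.0000 0.0000 0.0000
step 4: (k=4,j=0): S=40.4478, (K−S)⁺=81.6322, hold=79.1178 ⇒ V=81.6322 exercise | (k=4,j=1): S=63.9727, (K−S)⁺=58.1073, hold=55.5929 ⇒ V=58.1073 exercise | (k=4,j=2): S=101.1800, (K−S)⁺=20.9000, hold=20.8568 ⇒ V=20.9000 exercise | (k=4,j=3): S=160.0276, (K−S)⁺=0.0000, hold=0.0000 ⇒ V=0.0000 continue | (k=4,j=4): S=253.1016, (K−S)⁺=0.0000, hold=0.0000 ⇒ V=0.0000 continue  boundary S*=101.1800
step 3: (k=3,j=0): S=50.8680, (K−S)⁺=71.2120, hold=68.6976 ⇒ V=71.2120 exercise | (k=3,j=1): S=80.4534, (K−S)⁺=41.6266, hold=39.1121 ⇒ V=41.6266 exercise | (k=3,j=2): S=127.2462, (K−S)⁺=0.0000, hold=10.4719 ⇒ V=10.4719 continue | (k=3,j=3): S=201.2542, (K−S)⁺=0.0000, hold=0.0000 ⇒ V=0.0000 continue  boundary S*=80.4534
step 2: (k=2,j=0): S=63.9727, (K−S)⁺=58.1073, hold=55.5929 ⇒ V=58.1073 exercise | (k=2,j=1): S=101.1800, (K−S)⁺=20.9000, hold=25.8661 ⇒ V=25.8661 continue | (k=2,j=2): S=160.0276, (K−S)⁺=0.0000, hold=5.2469 ⇒ V=5.2469 continue  boundary S*=63.9727
step 1: (k=1,j=0): S=80.4534, (K−S)⁺=41.6266, hold=41.4877 ⇒ V=41.6266 exercise | (k=1,j=1): S=127.2462, (K−S)⁺=0.0000, hold=15.4700 ⇒ V=15.4700 continue  boundary S*=80.4534
step 0: (k=0,j=0): S=101.1800, (K−S)⁺=20.9000, hold=28.2570 ⇒ V=28.2570 continue  boundary S*=-

price = 28.2570
boundary = - 80.4534 63.9727 80.4534 101.1800
tree:
28.2570
41.6266 15.4700
58.1073 25.8661 5.2469
71.2120 41.6266 10.4719 0.0000
81.6322 58.1073 20.9000 0.0000 0.0000
89.9179 71.2120 41.6266 0.0000 0.0000 0.0000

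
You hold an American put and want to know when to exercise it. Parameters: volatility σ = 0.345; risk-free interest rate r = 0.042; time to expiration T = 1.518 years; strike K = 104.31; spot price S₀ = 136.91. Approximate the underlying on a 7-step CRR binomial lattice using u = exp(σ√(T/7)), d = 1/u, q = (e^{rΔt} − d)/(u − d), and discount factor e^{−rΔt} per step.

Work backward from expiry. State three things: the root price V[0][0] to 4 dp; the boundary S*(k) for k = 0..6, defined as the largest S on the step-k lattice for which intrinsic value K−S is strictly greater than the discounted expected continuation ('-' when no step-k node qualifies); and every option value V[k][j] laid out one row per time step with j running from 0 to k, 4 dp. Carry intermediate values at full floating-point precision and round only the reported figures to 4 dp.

Δt=0.21686  u=1.17428  d=0.85158  q=0.48827  discount=0.99093
step 7 (expiry): payoffs max(K−S,0) = 59.8447 42.9948 19.7598 0.0000 0.0000 0.0000 0.0000 0.0000
step 6: (k=6,j=0): S=52.2149, (K−S)⁺=52.0951, hold=51.1494 ⇒ V=52.0951 exercise | (k=6,j=1): S=72.0015, (K−S)⁺=32.3085, hold=31.3628 ⇒ V=32.3085 exercise | (k=6,j=2): S=99.2861, (K−S)⁺=5.0239, hold=10.0199 ⇒ V=10.0199 continue | (k=6,j=3): S=136.9100, (K−S)⁺=0.0000, hold=0.0000 ⇒ V=0.0000 continue | (k=6,j=4): S=188.7914, (K−S)⁺=0.0000, hold=0.0000 ⇒ V=0.0000 continue | (k=6,j=5): S=260.3329, (K−S)⁺=0.0000, hold=0.0000 ⇒ V=0.0000 continue | (k=6,j=6): S=358.9847, (K−S)⁺=0.0000, hold=0.0000 ⇒ V=0.0000 continue  boundary S*=72.0015
step 5: (k=5,j=0): S=61.3152, (K−S)⁺=42.9948, hold=42.0491 ⇒ V=42.9948 exercise | (k=5,j=1): S=84.5502, (K−S)⁺=19.7598, hold=21.2313 ⇒ V=21.2313 continue | (k=5,j=2): S=116.5901, (K−S)⁺=0.0000, hold=5.0810 ⇒ V=5.0810 continue | (k=5,j=3): S=160.7713, (K−S)⁺=0.0000, hold=0.0000 ⇒ V=0.0000 continue | (k=5,j=4): S=221.6948, (K−S)⁺=0.0000, hold=0.0000 ⇒ V=0.0000 continue | (k=5,j=5): S=305.7050, (K−S)⁺=0.0000, hold=0.0000 ⇒ V=0.0000 continue  boundary S*=61.3152
step 4: (k=4,j=0): S=72.0015, (K−S)⁺=32.3085, hold=32.0748 ⇒ V=32.3085 exercise | (k=4,j=1): S=99.2861, (K−S)⁺=5.0239, hold=13.2245 ⇒ V=13.2245 continue | (k=4,j=2): S=136.9100, (K−S)⁺=0.0000, hold=2.5765 ⇒ V=2.5765 continue | (k=4,j=3): S=188.7914, (K−S)⁺=0.0000, hold=0.0000 ⇒ V=0.0000 continue | (k=4,j=4): S=260.3329, (K−S)⁺=0.0000, hold=0.0000 ⇒ V=0.0000 continue  boundary S*=72.0015
step 3: (k=3,j=0): S=84.5502, (K−S)⁺=19.7598, hold=22.7818 ⇒ V=22.7818 continue | (k=3,j=1): S=116.5901, (K−S)⁺=0.0000, hold=7.9526 ⇒ V=7.9526 continue | (k=3,j=2): S=160.7713, (K−S)⁺=0.0000, hold=1.3065 ⇒ V=1.3065 continue | (k=3,j=3): S=221.6948, (K−S)⁺=0.0000, hold=0.0000 ⇒ V=0.0000 continue  boundary S*=-
step 2: (k=2,j=0): S=99.2861, (K−S)⁺=5.0239, hold=15.4002 ⇒ V=15.4002 continue | (k=2,j=1): S=136.9100, (K−S)⁺=0.0000, hold=4.6648 ⇒ V=4.6648 continue | (k=2,j=2): S=188.7914, (K−S)⁺=0.0000, hold=0.6625 ⇒ V=0.6625 continue  boundary S*=-
step 1: (k=1,j=0): S=116.5901, (K−S)⁺=0.0000, hold=10.0663 ⇒ V=10.0663 continue | (k=1,j=1): S=160.7713, (K−S)⁺=0.0000, hold=2.6860 ⇒ V=2.6860 continue  boundary S*=-
step 0: (k=0,j=0): S=136.9100, (K−S)⁺=0.0000, hold=6.4041 ⇒ V=6.4041 continue  boundary S*=-

price = 6.4041
boundary = - - - - 72.0015 61.3152 72.0015
tree:
6.4041
10.0663 2.6860
15.4002 4.6648 0.6625
22.7818 7.9526 1.3065 0.0000
32.3085 13.2245 2.5765 0.0000 0.0000
42.9948 21.2313 5.0810 0.0000 0.0000 0.0000
52.0951 32.3085 10.0199 0.0000 0.0000 0.0000 0.0000
59.8447 42.9948 19.7598 0.0000 0.0000 0.0000 0.0000 0.0000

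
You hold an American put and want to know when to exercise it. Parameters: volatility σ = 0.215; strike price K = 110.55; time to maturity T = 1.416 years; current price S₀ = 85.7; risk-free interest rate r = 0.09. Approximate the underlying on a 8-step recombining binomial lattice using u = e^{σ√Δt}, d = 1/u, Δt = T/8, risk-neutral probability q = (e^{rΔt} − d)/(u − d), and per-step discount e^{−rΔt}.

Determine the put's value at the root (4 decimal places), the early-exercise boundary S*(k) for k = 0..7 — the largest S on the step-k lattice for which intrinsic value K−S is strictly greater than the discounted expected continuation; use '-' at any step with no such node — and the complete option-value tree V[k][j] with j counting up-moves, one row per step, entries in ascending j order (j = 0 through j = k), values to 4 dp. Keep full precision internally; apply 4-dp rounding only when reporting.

params: Δt=0.17700 u=1.09467 d=0.91352 q=0.56604 e^(-rΔt)=0.98420
t_8 payoffs: 68.9864 60.7442 50.8675 39.0322 24.8500 7.8554 0.0000 0.0000 0.0000
t_7: node(7,0) S=45.4985 payoff=65.0515 vs cont=63.3044 → 65.0515 [stop]  node(7,1) S=54.5210 payoff=56.0290 vs cont=54.2819 → 56.0290 [stop]  node(7,2) S=65.3327 payoff=45.2173 vs cont=43.4702 → 45.2173 [stop]  node(7,3) S=78.2884 payoff=32.2616 vs cont=30.5145 → 32.2616 [stop]  node(7,4) S=93.8133 payoff=16.7367 vs cont=14.9896 → 16.7367 [stop]  node(7,5) S=112.4168 payoff=0.0000 vs cont=3.3550 → 3.3550 [wait]  node(7,6) S=134.7094 payoff=0.0000 vs cont=0.0000 → 0.0000 [wait]  node(7,7) S=161.4228 payoff=0.0000 vs cont=0.0000 → 0.0000 [wait]  ⇒ S*(7)=93.8133
t_6: node(6,0) S=49.8058 payoff=60.7442 vs cont=58.9971 → 60.7442 [stop]  node(6,1) S=59.6825 payoff=50.8675 vs cont=49.1204 → 50.8675 [stop]  node(6,2) S=71.5178 payoff=39.0322 vs cont=37.2851 → 39.0322 [stop]  node(6,3) S=85.7000 payoff=24.8500 vs cont=23.1029 → 24.8500 [stop]  node(6,4) S=102.6946 payoff=7.8554 vs cont=9.0173 → 9.0173 [wait]  node(6,5) S=123.0593 payoff=0.0000 vs cont=1.4329 → 1.4329 [wait]  node(6,6) S=147.4624 payoff=0.0000 vs cont=0.0000 → 0.0000 [wait]  ⇒ S*(6)=85.7000
t_5: node(5,0) S=54.5210 payoff=56.0290 vs cont=54.2819 → 56.0290 [stop]  node(5,1) S=65.3327 payoff=45.2173 vs cont=43.4702 → 45.2173 [stop]  node(5,2) S=78.2884 payoff=32.2616 vs cont=30.5145 → 32.2616 [stop]  node(5,3) S=93.8133 payoff=16.7367 vs cont=15.6369 → 16.7367 [stop]  node(5,4) S=112.4168 payoff=0.0000 vs cont=4.6496 → 4.6496 [wait]  node(5,5) S=134.7094 payoff=0.0000 vs cont=0.6120 → 0.6120 [wait]  ⇒ S*(5)=93.8133
t_4: node(4,0) S=59.6825 payoff=50.8675 vs cont=49.1204 → 50.8675 [stop]  node(4,1) S=71.5178 payoff=39.0322 vs cont=37.2851 → 39.0322 [stop]  node(4,2) S=85.7000 payoff=24.8500 vs cont=23.1029 → 24.8500 [stop]  node(4,3) S=102.6946 payoff=7.8554 vs cont=9.7385 → 9.7385 [wait]  node(4,4) S=123.0593 payoff=0.0000 vs cont=2.3268 → 2.3268 [wait]  ⇒ S*(4)=85.7000
t_3: node(3,0) S=65.3327 payoff=45.2173 vs cont=43.4702 → 45.2173 [stop]  node(3,1) S=78.2884 payoff=32.2616 vs cont=30.5145 → 32.2616 [stop]  node(3,2) S=93.8133 payoff=16.7367 vs cont=16.0387 → 16.7367 [stop]  node(3,3) S=112.4168 payoff=0.0000 vs cont=5.4555 → 5.4555 [wait]  ⇒ S*(3)=93.8133
t_2: node(2,0) S=71.5178 payoff=39.0322 vs cont=37.2851 → 39.0322 [stop]  node(2,1) S=85.7000 payoff=24.8500 vs cont=23.1029 → 24.8500 [stop]  node(2,2) S=102.6946 payoff=7.8554 vs cont=10.1875 → 10.1875 [wait]  ⇒ S*(2)=85.7000
t_1: node(1,0) S=78.2884 payoff=32.2616 vs cont=30.5145 → 32.2616 [stop]  node(1,1) S=93.8133 payoff=16.7367 vs cont=16.2889 → 16.7367 [stop]  ⇒ S*(1)=93.8133
t_0: node(0,0) S=85.7000 payoff=24.8500 vs cont=23.1029 → 24.8500 [stop]  ⇒ S*(0)=85.7000

price = 24.8500
boundary = 85.7000 93.8133 85.7000 93.8133 85.7000 93.8133 85.7000 93.8133
tree:
24.8500
32.2616 16.7367
39.0322 24.8500 10.1875
45.2173 32.2616 16.7367 5.4555
50.8675 39.0322 24.8500 9.7385 2.3268
56.0290 45.2173 32.2616 16.7367 4.6496 0.6120
60.7442 50.8675 39.0322 24.8500 9.0173 1.4329 0.0000
65.0515 56.0290 45.2173 32.2616 16.7367 3.3550 0.0000 0.0000
68.9864 60.7442 50.8675 39.0322 24.8500 7.8554 0.0000 0.0000 0.0000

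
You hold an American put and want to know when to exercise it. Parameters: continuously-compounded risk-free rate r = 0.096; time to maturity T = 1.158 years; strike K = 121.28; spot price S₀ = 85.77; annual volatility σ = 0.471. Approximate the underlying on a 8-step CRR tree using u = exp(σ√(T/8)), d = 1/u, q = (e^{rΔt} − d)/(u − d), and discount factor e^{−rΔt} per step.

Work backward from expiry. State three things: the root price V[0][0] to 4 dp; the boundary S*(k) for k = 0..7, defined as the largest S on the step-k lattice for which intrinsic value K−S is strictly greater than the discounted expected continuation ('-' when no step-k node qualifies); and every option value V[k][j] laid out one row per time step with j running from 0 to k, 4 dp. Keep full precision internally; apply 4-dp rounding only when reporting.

price = 37.3998
boundary = - 71.6987 59.9359 71.6987 59.9359 71.6987 85.7700 102.6029
tree:
37.3998
49.5813 25.9891
61.3441 36.5591 15.9050
71.1771 49.5813 24.2641 7.7986
79.3969 61.3441 35.5801 13.3675 2.3188
86.2682 71.1771 49.5813 22.2553 4.6481 0.0000
92.0122 79.3969 61.3441 35.5100 9.3173 0.0000 0.0000
96.8138 86.2682 71.1771 49.5813 18.6771 0.0000 0.0000 0.0000
100.8277 92.0122 79.3969 61.3441 35.5100 0.0000 0.0000 0.0000 0.0000

params: Δt=0.14475 u=1.19626 d=0.83594 q=0.49416 e^(-rΔt)=0.98620
t_8 payoffs: 100.8277 92.0122 79.3969 61.3441 35.5100 0.0000 0.0000 0.0000 0.0000
t_7: node(7,0) S=24.4662 payoff=96.8138 vs cont=95.1402 → 96.8138 [stop]  node(7,1) S=35.0118 payoff=86.2682 vs cont=84.5945 → 86.2682 [stop]  node(7,2) S=50.1029 payoff=71.1771 vs cont=69.5034 → 71.1771 [stop]  node(7,3) S=71.6987 payoff=49.5813 vs cont=47.9077 → 49.5813 [stop]  node(7,4) S=102.6029 payoff=18.6771 vs cont=17.7146 → 18.6771 [stop]  node(7,5) S=146.8277 payoff=0.0000 vs cont=0.0000 → 0.0000 [wait]  node(7,6) S=210.1146 payoff=0.0000 vs cont=0.0000 → 0.0000 [wait]  node(7,7) S=300.6800 payoff=0.0000 vs cont=0.0000 → 0.0000 [wait]  ⇒ S*(7)=102.6029
t_6: node(6,0) S=29.2678 payoff=92.0122 vs cont=90.3385 → 92.0122 [stop]  node(6,1) S=41.8831 payoff=79.3969 vs cont=77.7233 → 79.3969 [stop]  node(6,2) S=59.9359 payoff=61.3441 vs cont=59.6704 → 61.3441 [stop]  node(6,3) S=85.7700 payoff=35.5100 vs cont=33.8363 → 35.5100 [stop]  node(6,4) S=122.7393 payoff=0.0000 vs cont=9.3173 → 9.3173 [wait]  node(6,5) S=175.6435 payoff=0.0000 vs cont=0.0000 → 0.0000 [wait]  node(6,6) S=251.3509 payoff=0.0000 vs cont=0.0000 → 0.0000 [wait]  ⇒ S*(6)=85.7700
t_5: node(5,0) S=35.0118 payoff=86.2682 vs cont=84.5945 → 86.2682 [stop]  node(5,1) S=50.1029 payoff=71.1771 vs cont=69.5034 → 71.1771 [stop]  node(5,2) S=71.6987 payoff=49.5813 vs cont=47.9077 → 49.5813 [stop]  node(5,3) S=102.6029 payoff=18.6771 vs cont=22.2553 → 22.2553 [wait]  node(5,4) S=146.8277 payoff=0.0000 vs cont=4.6481 → 4.6481 [wait]  node(5,5) S=210.1146 payoff=0.0000 vs cont=0.0000 → 0.0000 [wait]  ⇒ S*(5)=71.6987
t_4: node(4,0) S=41.8831 payoff=79.3969 vs cont=77.7233 → 79.3969 [stop]  node(4,1) S=59.9359 payoff=61.3441 vs cont=59.6704 → 61.3441 [stop]  node(4,2) S=85.7700 payoff=35.5100 vs cont=35.5801 → 35.5801 [wait]  node(4,3) S=122.7393 payoff=0.0000 vs cont=13.3675 → 13.3675 [wait]  node(4,4) S=175.6435 payoff=0.0000 vs cont=2.3188 → 2.3188 [wait]  ⇒ S*(4)=59.9359
t_3: node(3,0) S=50.1029 payoff=71.1771 vs cont=69.5034 → 71.1771 [stop]  node(3,1) S=71.6987 payoff=49.5813 vs cont=47.9418 → 49.5813 [stop]  node(3,2) S=102.6029 payoff=18.6771 vs cont=24.2641 → 24.2641 [wait]  node(3,3) S=146.8277 payoff=0.0000 vs cont=7.7986 → 7.7986 [wait]  ⇒ S*(3)=71.6987
t_2: node(2,0) S=59.9359 payoff=61.3441 vs cont=59.6704 → 61.3441 [stop]  node(2,1) S=85.7700 payoff=35.5100 vs cont=36.5591 → 36.5591 [wait]  node(2,2) S=122.7393 payoff=0.0000 vs cont=15.9050 → 15.9050 [wait]  ⇒ S*(2)=59.9359
t_1: node(1,0) S=71.6987 payoff=49.5813 vs cont=48.4189 → 49.5813 [stop]  node(1,1) S=102.6029 payoff=18.6771 vs cont=25.9891 → 25.9891 [wait]  ⇒ S*(1)=71.6987
t_0: node(0,0) S=85.7700 payoff=35.5100 vs cont=37.3998 → 37.3998 [wait]  ⇒ S*(0)=-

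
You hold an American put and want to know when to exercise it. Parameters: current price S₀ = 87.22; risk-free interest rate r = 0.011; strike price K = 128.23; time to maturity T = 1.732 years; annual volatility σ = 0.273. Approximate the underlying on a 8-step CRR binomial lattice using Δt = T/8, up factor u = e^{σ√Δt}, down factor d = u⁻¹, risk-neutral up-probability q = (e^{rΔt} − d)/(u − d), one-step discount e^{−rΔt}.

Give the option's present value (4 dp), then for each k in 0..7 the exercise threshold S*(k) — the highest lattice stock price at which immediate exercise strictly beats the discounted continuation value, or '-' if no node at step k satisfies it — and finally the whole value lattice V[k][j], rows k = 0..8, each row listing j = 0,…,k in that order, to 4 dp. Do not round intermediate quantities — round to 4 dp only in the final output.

Δt=0.21650  u=1.13545  d=0.88071  q=0.47765  discount=0.99762
step 8 (expiry): payoffs max(K−S,0) = 96.6593 87.5279 75.7553 60.5776 41.0100 15.7827 0.0000 0.0000 0.0000
step 7: (k=7,j=0): S=35.8468, (K−S)⁺=92.3832, hold=92.0782 ⇒ V=92.3832 exercise | (k=7,j=1): S=46.2150, (K−S)⁺=82.0150, hold=81.7099 ⇒ V=82.0150 exercise | (k=7,j=2): S=59.5822, (K−S)⁺=68.6478, hold=68.3428 ⇒ V=68.6478 exercise | (k=7,j=3): S=76.8156, (K−S)⁺=51.4144, hold=51.1094 ⇒ V=51.4144 exercise | (k=7,j=4): S=99.0336, (K−S)⁺=29.1964, hold=28.8914 ⇒ V=29.1964 exercise | (k=7,j=5): S=127.6779, (K−S)⁺=0.5521, hold=8.2245 ⇒ V=8.2245 continue | (k=7,j=6): S=164.6072, (K−S)⁺=0.0000, hold=0.0000 ⇒ V=0.0000 continue | (k=7,j=7): S=212.2179, (K−S)⁺=0.0000, hold=0.0000 ⇒ V=0.0000 continue  boundary S*=99.0336
step 6: (k=6,j=0): S=40.7021, (K−S)⁺=87.5279, hold=87.2229 ⇒ V=87.5279 exercise | (k=6,j=1): S=52.4747, (K−S)⁺=75.7553, hold=75.4503 ⇒ V=75.7553 exercise | (k=6,j=2): S=67.6524, (K−S)⁺=60.5776, hold=60.2726 ⇒ V=60.5776 exercise | (k=6,j=3): S=87.2200, (K−S)⁺=41.0100, hold=40.7050 ⇒ V=41.0100 exercise | (k=6,j=4): S=112.4473, (K−S)⁺=15.7827, hold=19.1336 ⇒ V=19.1336 continue | (k=6,j=5): S=144.9714, (K−S)⁺=0.0000, hold=4.2859 ⇒ V=4.2859 continue | (k=6,j=6): S=186.9026, (K−S)⁺=0.0000, hold=0.0000 ⇒ V=0.0000 continue  boundary S*=87.2200
step 5: (k=5,j=0): S=46.2150, (K−S)⁺=82.0150, hold=81.7099 ⇒ V=82.0150 exercise | (k=5,j=1): S=59.5822, (K−S)⁺=68.6478, hold=68.3428 ⇒ V=68.6478 exercise | (k=5,j=2): S=76.8156, (K−S)⁺=51.4144, hold=51.1094 ⇒ V=51.4144 exercise | (k=5,j=3): S=99.0336, (K−S)⁺=29.1964, hold=30.4881 ⇒ V=30.4881 continue | (k=5,j=4): S=127.6779, (K−S)⁺=0.5521, hold=12.0130 ⇒ V=12.0130 continue | (k=5,j=5): S=164.6072, (K−S)⁺=0.0000, hold=2.2334 ⇒ V=2.2334 continue  boundary S*=76.8156
step 4: (k=4,j=0): S=52.4747, (K−S)⁺=75.7553, hold=75.4503 ⇒ V=75.7553 exercise | (k=4,j=1): S=67.6524, (K−S)⁺=60.5776, hold=60.2726 ⇒ V=60.5776 exercise | (k=4,j=2): S=87.2200, (K−S)⁺=41.0100, hold=41.3205 ⇒ V=41.3205 continue | (k=4,j=3): S=112.4473, (K−S)⁺=15.7827, hold=21.6120 ⇒ V=21.6120 continue | (k=4,j=4): S=144.9714, (K−S)⁺=0.0000, hold=7.3244 ⇒ V=7.3244 continue  boundary S*=67.6524
step 3: (k=3,j=0): S=59.5822, (K−S)⁺=68.6478, hold=68.3428 ⇒ V=68.6478 exercise | (k=3,j=1): S=76.8156, (K−S)⁺=51.4144, hold=51.2573 ⇒ V=51.4144 exercise | (k=3,j=2): S=99.0336, (K−S)⁺=29.1964, hold=31.8309 ⇒ V=31.8309 continue | (k=3,j=3): S=127.6779, (K−S)⁺=0.5521, hold=14.7524 ⇒ V=14.7524 continue  boundary S*=76.8156
step 2: (k=2,j=0): S=67.6524, (K−S)⁺=60.5776, hold=60.2726 ⇒ V=60.5776 exercise | (k=2,j=1): S=87.2200, (K−S)⁺=41.0100, hold=41.9604 ⇒ V=41.9604 continue | (k=2,j=2): S=112.4473, (K−S)⁺=15.7827, hold=23.6171 ⇒ V=23.6171 continue  boundary S*=67.6524
step 1: (k=1,j=0): S=76.8156, (K−S)⁺=51.4144, hold=51.5622 ⇒ V=51.5622 continue | (k=1,j=1): S=99.0336, (K−S)⁺=29.1964, hold=33.1198 ⇒ V=33.1198 continue  boundary S*=-
step 0: (k=0,j=0): S=87.2200, (K−S)⁺=41.0100, hold=42.6516 ⇒ V=42.6516 continue  boundary S*=-

price = 42.6516
boundary = - - 67.6524 76.8156 67.6524 76.8156 87.2200 99.0336
tree:
42.6516
51.5622 33.1198
60.5776 41.9604 23.6171
68.6478 51.4144 31.8309 14.7524
75.7553 60.5776 41.3205 21.6120 7.3244
82.0150 68.6478 51.4144 30.4881 12.0130 2.2334
87.5279 75.7553 60.5776 41.0100 19.1336 4.2859 0.0000
92.3832 82.0150 68.6478 51.4144 29.1964 8.2245 0.0000 0.0000
96.6593 87.5279 75.7553 60.5776 41.0100 15.7827 0.0000 0.0000 0.0000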